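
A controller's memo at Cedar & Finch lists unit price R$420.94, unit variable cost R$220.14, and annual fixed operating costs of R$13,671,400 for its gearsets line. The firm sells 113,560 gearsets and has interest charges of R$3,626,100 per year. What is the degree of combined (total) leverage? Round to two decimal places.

4.14

At 113,560 units, contribution = 113,560 × R$200.80 = R$22,802,848.00.
EBIT = R$22,802,848.00 − R$13,671,400 = R$9,131,448.00. Interest = R$3,626,100.00.
DOL = R$22,802,848.00 ÷ R$9,131,448.00 = 2.4972; DFL = R$9,131,448.00 ÷ R$5,505,348.00 = 1.6587.
DCL = DOL × DFL = 2.4972 × 1.6587 = 4.1421.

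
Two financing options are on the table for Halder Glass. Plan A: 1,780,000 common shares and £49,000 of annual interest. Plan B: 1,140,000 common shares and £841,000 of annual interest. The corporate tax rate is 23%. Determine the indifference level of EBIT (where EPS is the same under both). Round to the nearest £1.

£2,251,750

Set EPS_A = EPS_B: (EBIT − £49,000)(1 − 0.23) ÷ 1,780,000 = (EBIT − £841,000)(1 − 0.23) ÷ 1,140,000.
Cancelling (1 − t) and cross-multiplying: 1,140,000·(EBIT − 49,000) = 1,780,000·(EBIT − 841,000).
Solving, EBIT = (841,000·1,780,000 − 49,000·1,140,000) / (1,780,000 − 1,140,000) = 1,441,120,000,000 / 640,000 = 2,251,750.00.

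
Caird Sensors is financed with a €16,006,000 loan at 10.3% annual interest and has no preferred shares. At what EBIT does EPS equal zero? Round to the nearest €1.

€1,648,618

Annual interest = 10.3% × €16,006,000 = €1,648,618.00.
Without preferred stock the financial break-even is simply EBIT = interest = €1,648,618.00.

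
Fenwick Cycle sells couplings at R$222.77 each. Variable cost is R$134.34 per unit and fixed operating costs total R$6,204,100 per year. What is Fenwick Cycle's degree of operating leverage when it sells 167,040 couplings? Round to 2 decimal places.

Total contribution margin = 167,040 × R$88.43 = R$14,771,347.20.
Operating income = contribution − fixed costs = R$14,771,347.20 − R$6,204,100 = R$8,567,247.20.
DOL = contribution ÷ EBIT = R$14,771,347.20 ÷ R$8,567,247.20 = 1.7242.

1.72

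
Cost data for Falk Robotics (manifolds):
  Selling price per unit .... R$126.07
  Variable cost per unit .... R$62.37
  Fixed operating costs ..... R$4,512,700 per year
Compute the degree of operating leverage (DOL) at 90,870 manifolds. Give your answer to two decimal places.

Total contribution margin = 90,870 × R$63.70 = R$5,788,419.00.
Subtracting fixed costs: EBIT = R$5,788,419.00 − R$4,512,700 = R$1,275,719.00.
Degree of operating leverage = R$5,788,419.00 / R$1,275,719.00 = 4.5374.

4.54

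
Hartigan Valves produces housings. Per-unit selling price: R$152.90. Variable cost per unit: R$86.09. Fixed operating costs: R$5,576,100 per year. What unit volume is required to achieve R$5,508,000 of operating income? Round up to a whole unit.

165,905 housings

Unit CM = price − variable cost = R$152.90 − R$86.09 = R$66.81.
Units = (FC + target) / CM = (R$5,576,100 + R$5,508,000) / R$66.81 = 165,904.80, so 165,905 housings.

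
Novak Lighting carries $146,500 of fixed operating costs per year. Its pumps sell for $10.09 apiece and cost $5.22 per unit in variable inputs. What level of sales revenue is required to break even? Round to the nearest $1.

CM per unit = $10.09 − $5.22 = $4.87; CM ratio = $4.87 / $10.09 = 0.4827.
Break-even sales = FC ÷ CM ratio = $146,500 × $10.09 / $4.87 = $303,529.

$303,529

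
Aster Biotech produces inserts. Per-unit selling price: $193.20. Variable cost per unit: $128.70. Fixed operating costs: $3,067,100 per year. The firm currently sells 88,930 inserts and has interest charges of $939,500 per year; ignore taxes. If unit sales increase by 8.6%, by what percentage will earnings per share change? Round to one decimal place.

+28.5%

Total contribution margin = 88,930 × $64.50 = $5,735,985.00.
Operating income = contribution − fixed costs = $5,735,985.00 − $3,067,100 = $2,668,885.00.
Interest = $939,500.00, so EBIT − I = $1,729,385.00.
Degree of combined leverage = contribution ÷ (EBIT − I) = $5,735,985.00 ÷ $1,729,385.00 = 3.3168.
EPS therefore changes by 3.3168 × (+8.6%) = +28.5%.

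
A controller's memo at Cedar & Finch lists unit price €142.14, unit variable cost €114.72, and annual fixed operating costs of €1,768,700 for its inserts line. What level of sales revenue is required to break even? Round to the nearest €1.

CM per unit = €142.14 − €114.72 = €27.42; CM ratio = €27.42 / €142.14 = 0.1929.
Break-even sales = FC ÷ CM ratio = €1,768,700 × €142.14 / €27.42 = €9,168,600.

€9,168,600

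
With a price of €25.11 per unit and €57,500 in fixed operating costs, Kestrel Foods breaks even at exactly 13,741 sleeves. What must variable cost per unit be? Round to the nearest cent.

€20.93

At break-even, FC = Q × (P − VC), so P − VC = €57,500 ÷ 13,741 = €4.1846.
Hence VC = price − CM = €25.11 − €4.1846 = €20.93.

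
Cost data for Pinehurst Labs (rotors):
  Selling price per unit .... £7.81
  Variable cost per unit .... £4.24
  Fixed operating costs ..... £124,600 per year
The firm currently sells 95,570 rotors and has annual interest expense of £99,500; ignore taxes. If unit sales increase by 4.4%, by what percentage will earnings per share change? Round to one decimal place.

At 95,570 units, contribution = 95,570 × £3.57 = £341,184.90.
EBIT = £341,184.90 − £124,600 = £216,584.90.
After interest of £99,500.00, pre-tax earnings = £117,084.90.
Degree of combined leverage = contribution ÷ (EBIT − I) = £341,184.90 ÷ £117,084.90 = 2.9140.
EPS therefore changes by 2.9140 × (+4.4%) = +12.8%.

+12.8%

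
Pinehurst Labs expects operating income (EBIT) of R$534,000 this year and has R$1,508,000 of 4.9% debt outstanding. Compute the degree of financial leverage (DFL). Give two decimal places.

Annual interest charges come to R$73,892.00.
Degree of financial leverage = EBIT / (EBIT − interest) = R$534,000 / R$460,108.00 = 1.1606.

1.16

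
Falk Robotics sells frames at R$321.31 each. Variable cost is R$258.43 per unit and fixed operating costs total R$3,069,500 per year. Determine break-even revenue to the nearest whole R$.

R$15,684,813

CM per unit = R$321.31 − R$258.43 = R$62.88; CM ratio = R$62.88 / R$321.31 = 0.1957.
Break-even revenue = fixed costs × price ÷ CM = R$3,069,500 × R$321.31 ÷ R$62.88 = R$15,684,813.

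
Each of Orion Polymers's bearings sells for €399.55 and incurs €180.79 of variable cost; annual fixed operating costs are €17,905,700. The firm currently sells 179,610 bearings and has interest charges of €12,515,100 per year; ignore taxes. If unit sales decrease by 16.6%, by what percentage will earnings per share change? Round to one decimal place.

-73.5%

Contribution at this volume is 179,610 × €218.76 = €39,291,483.60.
Operating income = contribution − fixed costs = €39,291,483.60 − €17,905,700 = €21,385,783.60.
Interest = €12,515,100.00, so EBIT − I = €8,870,683.60.
DCL = total CM / (EBIT − I) = €39,291,483.60 / €8,870,683.60 = 4.4294.
EPS therefore changes by 4.4294 × (-16.6%) = -73.5%.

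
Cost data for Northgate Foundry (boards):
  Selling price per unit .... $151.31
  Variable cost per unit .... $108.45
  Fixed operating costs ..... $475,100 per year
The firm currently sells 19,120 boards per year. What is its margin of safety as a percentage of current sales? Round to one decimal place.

Unit CM = price − variable cost = $151.31 − $108.45 = $42.86. Break-even units = $475,100 ÷ $42.86 = 11,084.93; break-even revenue = 11,084.93 × $151.31 = $1,677,260.41.
Current sales = 19,120 × $151.31 = $2,893,047.20.
Margin of safety = ($2,893,047.20 − $1,677,260.41) ÷ $2,893,047.20 = 42.0%.

42.0%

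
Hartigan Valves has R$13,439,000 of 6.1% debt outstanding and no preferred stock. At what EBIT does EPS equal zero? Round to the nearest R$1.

R$819,779

Annual interest = 6.1% × R$13,439,000 = R$819,779.00.
Without preferred stock the financial break-even is simply EBIT = interest = R$819,779.00.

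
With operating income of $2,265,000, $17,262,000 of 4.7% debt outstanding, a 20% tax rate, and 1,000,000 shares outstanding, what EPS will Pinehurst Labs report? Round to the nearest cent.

$1.16

Pre-tax income = $2,265,000 − $811,314.00 = $1,453,686.00.
Net income = $1,453,686.00 × (1 − 0.20) = $1,162,948.80.
Per share: $1,162,948.80 / 1,000,000 shares = $1.16.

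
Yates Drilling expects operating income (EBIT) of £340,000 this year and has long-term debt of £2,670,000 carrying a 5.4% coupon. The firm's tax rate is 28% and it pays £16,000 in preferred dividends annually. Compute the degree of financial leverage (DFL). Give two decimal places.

1.96

Annual interest charges come to £144,180.00.
Pre-tax preferred-dividend burden = £16,000 ÷ (1 − 0.28) = £22,222.22.
DFL = EBIT ÷ [EBIT − I − D_p/(1−t)] = £340,000 ÷ [£340,000 − £144,180.00 − £22,222.22] = £340,000 ÷ £173,597.78 = 1.9586.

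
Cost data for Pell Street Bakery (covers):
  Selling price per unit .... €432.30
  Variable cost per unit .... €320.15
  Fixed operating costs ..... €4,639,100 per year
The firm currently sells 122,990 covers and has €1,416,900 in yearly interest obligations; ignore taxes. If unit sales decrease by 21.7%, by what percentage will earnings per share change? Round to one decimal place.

At 122,990 units, contribution = 122,990 × €112.15 = €13,793,328.50.
Operating income = contribution − fixed costs = €13,793,328.50 − €4,639,100 = €9,154,228.50.
After interest of €1,416,900.00, pre-tax earnings = €7,737,328.50.
Degree of combined leverage = contribution ÷ (EBIT − I) = €13,793,328.50 ÷ €7,737,328.50 = 1.7827.
%ΔEPS = DCL × %ΔSales = 1.7827 × -21.7% = -38.7%.

-38.7%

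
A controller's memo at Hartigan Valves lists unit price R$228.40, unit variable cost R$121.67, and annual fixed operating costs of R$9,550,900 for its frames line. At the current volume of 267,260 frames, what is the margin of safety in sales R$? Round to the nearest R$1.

R$40,603,455

Contribution margin per unit = R$228.40 − R$121.67 = R$106.73. Break-even units = R$9,550,900 ÷ R$106.73 = 89,486.55; break-even revenue = 89,486.55 × R$228.40 = R$20,438,729.13.
Current sales = 267,260 × R$228.40 = R$61,042,184.00.
Margin of safety = R$61,042,184.00 − R$20,438,729.13 = R$40,603,455.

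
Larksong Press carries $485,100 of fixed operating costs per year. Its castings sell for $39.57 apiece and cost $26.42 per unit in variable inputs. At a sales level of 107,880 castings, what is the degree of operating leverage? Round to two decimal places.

At 107,880 units, contribution = 107,880 × $13.15 = $1,418,622.00.
Subtracting fixed costs: EBIT = $1,418,622.00 − $485,100 = $933,522.00.
Degree of operating leverage = $1,418,622.00 / $933,522.00 = 1.5196.

1.52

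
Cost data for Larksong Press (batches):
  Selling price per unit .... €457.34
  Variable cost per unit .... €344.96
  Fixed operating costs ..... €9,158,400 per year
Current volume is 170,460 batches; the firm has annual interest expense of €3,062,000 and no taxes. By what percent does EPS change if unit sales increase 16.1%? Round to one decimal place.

Contribution at this volume is 170,460 × €112.38 = €19,156,294.80.
Subtracting fixed costs: EBIT = €19,156,294.80 − €9,158,400 = €9,997,894.80.
Interest = €3,062,000.00, so EBIT − I = €6,935,894.80.
Degree of combined leverage = contribution ÷ (EBIT − I) = €19,156,294.80 ÷ €6,935,894.80 = 2.7619.
EPS therefore changes by 2.7619 × (+16.1%) = +44.5%.

+44.5%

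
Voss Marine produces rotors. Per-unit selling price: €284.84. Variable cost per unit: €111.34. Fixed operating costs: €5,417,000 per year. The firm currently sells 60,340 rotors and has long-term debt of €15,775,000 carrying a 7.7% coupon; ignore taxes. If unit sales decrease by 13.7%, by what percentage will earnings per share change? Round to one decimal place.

-37.4%

Contribution at this volume is 60,340 × €173.50 = €10,468,990.00.
Operating income = contribution − fixed costs = €10,468,990.00 − €5,417,000 = €5,051,990.00.
Interest = €1,214,675.00, so EBIT − I = €3,837,315.00.
Degree of combined leverage = contribution ÷ (EBIT − I) = €10,468,990.00 ÷ €3,837,315.00 = 2.7282.
%ΔEPS = DCL × %ΔSales = 2.7282 × -13.7% = -37.4%.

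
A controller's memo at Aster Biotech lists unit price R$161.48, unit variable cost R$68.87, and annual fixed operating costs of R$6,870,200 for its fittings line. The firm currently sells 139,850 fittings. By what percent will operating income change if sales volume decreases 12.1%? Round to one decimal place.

Contribution at this volume is 139,850 × R$92.61 = R$12,951,508.50.
EBIT = R$12,951,508.50 − R$6,870,200 = R$6,081,308.50.
Degree of operating leverage = R$12,951,508.50 / R$6,081,308.50 = 2.1297.
So EBIT moves 2.1297 × (-12.1%) = -25.8%.

-25.8%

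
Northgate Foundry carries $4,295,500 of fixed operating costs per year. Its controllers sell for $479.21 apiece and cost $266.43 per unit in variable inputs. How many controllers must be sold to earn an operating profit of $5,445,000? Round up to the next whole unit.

45,778 controllers

Each unit contributes $479.21 − $266.43 = $212.78.
Units = (FC + target) / CM = ($4,295,500 + $5,445,000) / $212.78 = 45,777.33, so 45,778 controllers.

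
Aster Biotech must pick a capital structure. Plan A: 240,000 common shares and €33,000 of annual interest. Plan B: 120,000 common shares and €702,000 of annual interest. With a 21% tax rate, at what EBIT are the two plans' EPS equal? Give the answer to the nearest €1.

Set EPS_A = EPS_B: (EBIT − €33,000)(1 − 0.21) ÷ 240,000 = (EBIT − €702,000)(1 − 0.21) ÷ 120,000.
Cancelling (1 − t) and cross-multiplying: 120,000·(EBIT − 33,000) = 240,000·(EBIT − 702,000).
Solving, EBIT = (702,000·240,000 − 33,000·120,000) / (240,000 − 120,000) = 164,520,000,000 / 120,000 = 1,371,000.00.

€1,371,000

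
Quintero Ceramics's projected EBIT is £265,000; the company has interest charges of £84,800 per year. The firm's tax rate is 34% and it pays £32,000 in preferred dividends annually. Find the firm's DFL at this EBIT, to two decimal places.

Annual interest charges come to £84,800.00.
Pre-tax preferred-dividend burden = £32,000 ÷ (1 − 0.34) = £48,484.85.
DFL = EBIT ÷ [EBIT − I − D_p/(1−t)] = £265,000 ÷ [£265,000 − £84,800.00 − £48,484.85] = £265,000 ÷ £131,715.15 = 2.0119.

2.01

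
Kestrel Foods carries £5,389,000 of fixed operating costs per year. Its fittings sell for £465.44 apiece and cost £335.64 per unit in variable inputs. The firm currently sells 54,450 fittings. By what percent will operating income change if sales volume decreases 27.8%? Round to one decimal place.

At 54,450 units, contribution = 54,450 × £129.80 = £7,067,610.00.
Subtracting fixed costs: EBIT = £7,067,610.00 − £5,389,000 = £1,678,610.00.
So DOL = total CM / EBIT = £7,067,610.00 / £1,678,610.00 = 4.2104.
Operating income changes by 4.2104 × -27.8% = -117.0%.

-117.0%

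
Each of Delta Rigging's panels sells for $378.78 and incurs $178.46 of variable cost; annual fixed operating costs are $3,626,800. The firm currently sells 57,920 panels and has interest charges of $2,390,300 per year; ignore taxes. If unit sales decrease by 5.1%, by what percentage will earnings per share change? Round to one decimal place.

-10.6%

At 57,920 units, contribution = 57,920 × $200.32 = $11,602,534.40.
Subtracting fixed costs: EBIT = $11,602,534.40 − $3,626,800 = $7,975,734.40.
Interest = $2,390,300.00, so EBIT − I = $5,585,434.40.
DCL = total CM / (EBIT − I) = $11,602,534.40 / $5,585,434.40 = 2.0773.
EPS therefore changes by 2.0773 × (-5.1%) = -10.6%.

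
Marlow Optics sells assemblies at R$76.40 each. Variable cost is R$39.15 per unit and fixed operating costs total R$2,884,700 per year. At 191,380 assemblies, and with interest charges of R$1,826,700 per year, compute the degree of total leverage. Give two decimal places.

Total contribution margin = 191,380 × R$37.25 = R$7,128,905.00.
Subtracting fixed costs: EBIT = R$7,128,905.00 − R$2,884,700 = R$4,244,205.00. Interest = R$1,826,700.00, so EBIT − I = R$2,417,505.00.
DCL = contribution ÷ (EBIT − I) = R$7,128,905.00 ÷ R$2,417,505.00 = 2.9489.

2.95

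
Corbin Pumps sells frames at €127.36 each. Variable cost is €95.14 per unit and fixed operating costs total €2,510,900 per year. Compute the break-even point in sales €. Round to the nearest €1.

CM per unit = €127.36 − €95.14 = €32.22; CM ratio = €32.22 / €127.36 = 0.2530.
Break-even revenue = fixed costs × price ÷ CM = €2,510,900 × €127.36 ÷ €32.22 = €9,925,147.

€9,925,147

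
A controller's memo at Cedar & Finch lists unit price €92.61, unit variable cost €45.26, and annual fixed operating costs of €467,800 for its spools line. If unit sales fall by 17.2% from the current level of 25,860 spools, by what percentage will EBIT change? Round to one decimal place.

-27.8%

Contribution at this volume is 25,860 × €47.35 = €1,224,471.00.
Operating income = contribution − fixed costs = €1,224,471.00 − €467,800 = €756,671.00.
So DOL = total CM / EBIT = €1,224,471.00 / €756,671.00 = 1.6182.
Operating income changes by 1.6182 × -17.2% = -27.8%.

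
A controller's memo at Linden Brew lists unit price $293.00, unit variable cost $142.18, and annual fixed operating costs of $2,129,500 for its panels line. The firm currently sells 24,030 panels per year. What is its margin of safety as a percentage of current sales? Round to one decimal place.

41.2%

Contribution margin per unit = $293.00 − $142.18 = $150.82. Break-even units = $2,129,500 ÷ $150.82 = 14,119.48; break-even revenue = 14,119.48 × $293.00 = $4,137,007.69.
Actual sales revenue = 24,030 × $293.00 = $7,040,790.00.
Margin of safety = ($7,040,790.00 − $4,137,007.69) ÷ $7,040,790.00 = 41.2%.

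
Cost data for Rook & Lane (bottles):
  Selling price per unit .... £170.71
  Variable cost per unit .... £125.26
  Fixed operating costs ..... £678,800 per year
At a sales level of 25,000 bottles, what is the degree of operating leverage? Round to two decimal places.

2.48

Total contribution margin = 25,000 × £45.45 = £1,136,250.00.
EBIT = £1,136,250.00 − £678,800 = £457,450.00.
DOL = contribution ÷ EBIT = £1,136,250.00 ÷ £457,450.00 = 2.4839.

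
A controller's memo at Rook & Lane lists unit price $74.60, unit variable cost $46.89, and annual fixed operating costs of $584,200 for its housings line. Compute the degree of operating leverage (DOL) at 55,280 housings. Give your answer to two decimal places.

1.62

Contribution at this volume is 55,280 × $27.71 = $1,531,808.80.
Subtracting fixed costs: EBIT = $1,531,808.80 − $584,200 = $947,608.80.
Degree of operating leverage = $1,531,808.80 / $947,608.80 = 1.6165.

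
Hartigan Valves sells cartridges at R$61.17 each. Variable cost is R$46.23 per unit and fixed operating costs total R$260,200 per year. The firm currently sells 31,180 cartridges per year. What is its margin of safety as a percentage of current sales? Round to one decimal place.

44.1%

Unit CM = price − variable cost = R$61.17 − R$46.23 = R$14.94. Break-even units = R$260,200 ÷ R$14.94 = 17,416.33; break-even revenue = 17,416.33 × R$61.17 = R$1,065,357.03.
Actual sales revenue = 31,180 × R$61.17 = R$1,907,280.60.
Margin of safety = (R$1,907,280.60 − R$1,065,357.03) ÷ R$1,907,280.60 = 44.1%.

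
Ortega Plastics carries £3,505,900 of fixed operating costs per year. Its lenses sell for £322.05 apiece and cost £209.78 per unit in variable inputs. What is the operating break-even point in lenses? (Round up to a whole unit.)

Each unit contributes £322.05 − £209.78 = £112.27.
Break-even volume = fixed costs ÷ CM per unit = £3,505,900 ÷ £112.27 = 31,227.40, so 31,228 lenses.

31,228 lenses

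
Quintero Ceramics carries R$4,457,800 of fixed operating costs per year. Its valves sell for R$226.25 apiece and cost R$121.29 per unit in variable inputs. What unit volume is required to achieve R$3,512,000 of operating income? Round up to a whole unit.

75,932 valves

Contribution margin per unit = R$226.25 − R$121.29 = R$104.96.
Need Q such that Q × R$104.96 − R$4,457,800 = R$3,512,000, i.e. Q = R$7,969,800 / R$104.96 = 75,931.78 → 75,932.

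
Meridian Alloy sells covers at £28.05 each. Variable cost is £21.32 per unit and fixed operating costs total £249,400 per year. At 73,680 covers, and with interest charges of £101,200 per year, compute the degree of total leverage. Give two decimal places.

At 73,680 units, contribution = 73,680 × £6.73 = £495,866.40.
EBIT = £495,866.40 − £249,400 = £246,466.40. Interest = £101,200.00.
DOL = £495,866.40 ÷ £246,466.40 = 2.0119; DFL = £246,466.40 ÷ £145,266.40 = 1.6967.
Combined leverage = 2.0119 × 1.6967 = 3.4136.

3.41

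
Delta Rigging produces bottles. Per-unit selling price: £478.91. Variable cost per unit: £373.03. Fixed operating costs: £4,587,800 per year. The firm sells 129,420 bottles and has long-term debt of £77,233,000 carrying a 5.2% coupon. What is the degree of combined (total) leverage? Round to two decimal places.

At 129,420 units, contribution = 129,420 × £105.88 = £13,702,989.60.
Subtracting fixed costs: EBIT = £13,702,989.60 − £4,587,800 = £9,115,189.60. Interest = £4,016,116.00, so EBIT − I = £5,099,073.60.
Degree of total leverage = total CM / (EBIT − interest) = £13,702,989.60 / £5,099,073.60 = 2.6873.

2.69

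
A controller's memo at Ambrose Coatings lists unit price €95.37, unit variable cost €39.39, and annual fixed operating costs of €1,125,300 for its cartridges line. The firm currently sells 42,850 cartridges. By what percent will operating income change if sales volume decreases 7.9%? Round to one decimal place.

-14.9%

Total contribution margin = 42,850 × €55.98 = €2,398,743.00.
Subtracting fixed costs: EBIT = €2,398,743.00 − €1,125,300 = €1,273,443.00.
So DOL = total CM / EBIT = €2,398,743.00 / €1,273,443.00 = 1.8837.
%ΔEBIT = DOL × %ΔSales = 1.8837 × -7.9% = -14.9%.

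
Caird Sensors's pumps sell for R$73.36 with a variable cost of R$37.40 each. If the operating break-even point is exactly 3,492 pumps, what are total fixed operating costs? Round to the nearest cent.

R$125,572.32

Contribution margin per unit = R$73.36 − R$37.40 = R$35.96.
Fixed costs = break-even units × CM = 3,492 × R$35.96 = R$125,572.32.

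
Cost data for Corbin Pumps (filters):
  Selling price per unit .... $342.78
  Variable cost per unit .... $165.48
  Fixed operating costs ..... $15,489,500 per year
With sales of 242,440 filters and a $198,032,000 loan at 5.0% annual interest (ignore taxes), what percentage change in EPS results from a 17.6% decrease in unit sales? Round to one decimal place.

At 242,440 units, contribution = 242,440 × $177.30 = $42,984,612.00.
Subtracting fixed costs: EBIT = $42,984,612.00 − $15,489,500 = $27,495,112.00.
After interest of $9,901,600.00, pre-tax earnings = $17,593,512.00.
DCL = total CM / (EBIT − I) = $42,984,612.00 / $17,593,512.00 = 2.4432.
EPS therefore changes by 2.4432 × (-17.6%) = -43.0%.

-43.0%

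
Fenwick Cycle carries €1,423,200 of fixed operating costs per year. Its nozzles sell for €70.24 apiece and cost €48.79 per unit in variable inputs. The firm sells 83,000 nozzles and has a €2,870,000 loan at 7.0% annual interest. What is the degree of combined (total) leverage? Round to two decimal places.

11.39

Total contribution margin = 83,000 × €21.45 = €1,780,350.00.
Operating income = contribution − fixed costs = €1,780,350.00 − €1,423,200 = €357,150.00. Interest = €200,900.00.
DOL = €1,780,350.00 ÷ €357,150.00 = 4.9849; DFL = €357,150.00 ÷ €156,250.00 = 2.2858.
DCL = DOL × DFL = 4.9849 × 2.2858 = 11.3945.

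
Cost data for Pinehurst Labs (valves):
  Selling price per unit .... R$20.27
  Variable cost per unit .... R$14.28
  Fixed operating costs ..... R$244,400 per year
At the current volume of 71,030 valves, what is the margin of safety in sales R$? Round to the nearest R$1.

Each unit contributes R$20.27 − R$14.28 = R$5.99. Break-even units = R$244,400 ÷ R$5.99 = 40,801.34; break-even revenue = 40,801.34 × R$20.27 = R$827,043.07.
Actual sales revenue = 71,030 × R$20.27 = R$1,439,778.10.
Margin of safety = R$1,439,778.10 − R$827,043.07 = R$612,735.

R$612,735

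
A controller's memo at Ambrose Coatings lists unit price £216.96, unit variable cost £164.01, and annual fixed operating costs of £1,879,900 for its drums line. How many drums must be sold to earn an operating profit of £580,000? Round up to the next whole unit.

46,458 drums

Contribution margin per unit = £216.96 − £164.01 = £52.95.
Units = (FC + target) / CM = (£1,879,900 + £580,000) / £52.95 = 46,457.03, so 46,458 drums.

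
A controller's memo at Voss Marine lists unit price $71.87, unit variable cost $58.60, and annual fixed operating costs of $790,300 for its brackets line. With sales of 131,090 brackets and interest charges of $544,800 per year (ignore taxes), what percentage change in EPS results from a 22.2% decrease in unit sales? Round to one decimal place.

At 131,090 units, contribution = 131,090 × $13.27 = $1,739,564.30.
Operating income = contribution − fixed costs = $1,739,564.30 − $790,300 = $949,264.30.
After interest of $544,800.00, pre-tax earnings = $404,464.30.
DCL = total CM / (EBIT − I) = $1,739,564.30 / $404,464.30 = 4.3009.
EPS therefore changes by 4.3009 × (-22.2%) = -95.5%.

-95.5%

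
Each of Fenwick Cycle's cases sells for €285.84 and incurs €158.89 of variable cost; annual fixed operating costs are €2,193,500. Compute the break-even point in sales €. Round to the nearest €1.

CM per unit = €285.84 − €158.89 = €126.95; CM ratio = €126.95 / €285.84 = 0.4441.
Break-even sales = FC ÷ CM ratio = €2,193,500 × €285.84 / €126.95 = €4,938,874.

€4,938,874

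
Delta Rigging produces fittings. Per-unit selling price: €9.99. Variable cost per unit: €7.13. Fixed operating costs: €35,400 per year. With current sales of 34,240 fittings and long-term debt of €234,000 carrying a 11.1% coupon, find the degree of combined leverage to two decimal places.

2.68

Total contribution margin = 34,240 × €2.86 = €97,926.40.
Subtracting fixed costs: EBIT = €97,926.40 − €35,400 = €62,526.40. Interest = €25,974.00.
DOL = €97,926.40 ÷ €62,526.40 = 1.5662; DFL = €62,526.40 ÷ €36,552.40 = 1.7106.
Combined leverage = 1.5662 × 1.7106 = 2.6791.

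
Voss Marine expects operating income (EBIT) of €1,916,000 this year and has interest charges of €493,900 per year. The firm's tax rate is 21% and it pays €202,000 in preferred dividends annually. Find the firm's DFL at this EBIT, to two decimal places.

Interest = €493,900.00.
Pre-tax preferred-dividend burden = €202,000 ÷ (1 − 0.21) = €255,696.20.
DFL = EBIT ÷ [EBIT − I − D_p/(1−t)] = €1,916,000 ÷ [€1,916,000 − €493,900.00 − €255,696.20] = €1,916,000 ÷ €1,166,403.80 = 1.6427.

1.64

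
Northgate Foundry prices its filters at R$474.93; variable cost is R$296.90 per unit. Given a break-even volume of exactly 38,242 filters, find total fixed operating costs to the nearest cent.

Unit CM = price − variable cost = R$474.93 − R$296.90 = R$178.03.
Since BE = FC / CM, FC = 38,242 × R$178.03 = R$6,808,223.26.

R$6,808,223.26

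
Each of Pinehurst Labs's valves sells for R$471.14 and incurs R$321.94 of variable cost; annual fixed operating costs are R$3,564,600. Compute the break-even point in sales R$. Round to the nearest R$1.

R$11,256,204

Contribution margin per unit = R$471.14 − R$321.94 = R$149.20, a CM ratio of R$149.20 ÷ R$471.14 = 0.3167.
Break-even revenue = fixed costs × price ÷ CM = R$3,564,600 × R$471.14 ÷ R$149.20 = R$11,256,204.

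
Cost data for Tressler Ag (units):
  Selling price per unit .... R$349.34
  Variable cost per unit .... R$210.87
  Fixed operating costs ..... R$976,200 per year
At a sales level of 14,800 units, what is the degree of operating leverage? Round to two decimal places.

1.91

At 14,800 units, contribution = 14,800 × R$138.47 = R$2,049,356.00.
Operating income = contribution − fixed costs = R$2,049,356.00 − R$976,200 = R$1,073,156.00.
Degree of operating leverage = R$2,049,356.00 / R$1,073,156.00 = 1.9097.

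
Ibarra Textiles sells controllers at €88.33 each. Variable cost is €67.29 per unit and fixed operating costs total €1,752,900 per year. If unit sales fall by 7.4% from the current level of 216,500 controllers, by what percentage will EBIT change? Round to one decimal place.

Total contribution margin = 216,500 × €21.04 = €4,555,160.00.
EBIT = €4,555,160.00 − €1,752,900 = €2,802,260.00.
DOL = contribution ÷ EBIT = €4,555,160.00 ÷ €2,802,260.00 = 1.6255.
%ΔEBIT = DOL × %ΔSales = 1.6255 × -7.4% = -12.0%.

-12.0%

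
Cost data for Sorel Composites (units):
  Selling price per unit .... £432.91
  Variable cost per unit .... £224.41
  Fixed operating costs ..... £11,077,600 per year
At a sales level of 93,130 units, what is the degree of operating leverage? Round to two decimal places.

At 93,130 units, contribution = 93,130 × £208.50 = £19,417,605.00.
EBIT = £19,417,605.00 − £11,077,600 = £8,340,005.00.
DOL = contribution ÷ EBIT = £19,417,605.00 ÷ £8,340,005.00 = 2.3282.

2.33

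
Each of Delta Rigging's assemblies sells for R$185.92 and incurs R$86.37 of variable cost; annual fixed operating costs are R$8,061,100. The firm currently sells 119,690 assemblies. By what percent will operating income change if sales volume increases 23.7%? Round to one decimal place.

+73.3%

At 119,690 units, contribution = 119,690 × R$99.55 = R$11,915,139.50.
EBIT = R$11,915,139.50 − R$8,061,100 = R$3,854,039.50.
So DOL = total CM / EBIT = R$11,915,139.50 / R$3,854,039.50 = 3.0916.
Operating income changes by 3.0916 × +23.7% = +73.3%.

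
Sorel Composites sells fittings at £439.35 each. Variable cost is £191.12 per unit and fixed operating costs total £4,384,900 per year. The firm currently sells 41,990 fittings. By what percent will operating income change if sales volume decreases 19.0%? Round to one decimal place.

Total contribution margin = 41,990 × £248.23 = £10,423,177.70.
Operating income = contribution − fixed costs = £10,423,177.70 − £4,384,900 = £6,038,277.70.
Degree of operating leverage = £10,423,177.70 / £6,038,277.70 = 1.7262.
%ΔEBIT = DOL × %ΔSales = 1.7262 × -19.0% = -32.8%.

-32.8%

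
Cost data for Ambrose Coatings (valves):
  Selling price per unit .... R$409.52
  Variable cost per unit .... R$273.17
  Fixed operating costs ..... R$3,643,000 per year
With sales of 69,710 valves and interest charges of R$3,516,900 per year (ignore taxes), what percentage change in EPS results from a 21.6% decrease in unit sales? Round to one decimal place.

-87.5%

Contribution at this volume is 69,710 × R$136.35 = R$9,504,958.50.
EBIT = R$9,504,958.50 − R$3,643,000 = R$5,861,958.50.
Interest = R$3,516,900.00, so EBIT − I = R$2,345,058.50.
DCL = total CM / (EBIT − I) = R$9,504,958.50 / R$2,345,058.50 = 4.0532.
%ΔEPS = DCL × %ΔSales = 4.0532 × -21.6% = -87.5%.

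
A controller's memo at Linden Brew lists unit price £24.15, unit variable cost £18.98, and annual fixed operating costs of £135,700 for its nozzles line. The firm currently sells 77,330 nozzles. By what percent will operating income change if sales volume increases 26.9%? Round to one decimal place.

+40.7%

At 77,330 units, contribution = 77,330 × £5.17 = £399,796.10.
EBIT = £399,796.10 − £135,700 = £264,096.10.
DOL = contribution ÷ EBIT = £399,796.10 ÷ £264,096.10 = 1.5138.
So EBIT moves 1.5138 × (+26.9%) = +40.7%.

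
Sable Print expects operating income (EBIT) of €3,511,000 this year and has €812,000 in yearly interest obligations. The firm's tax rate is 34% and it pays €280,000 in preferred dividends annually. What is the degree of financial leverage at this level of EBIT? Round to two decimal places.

1.54

Interest = €812,000.00.
Pre-tax preferred-dividend burden = €280,000 ÷ (1 − 0.34) = €424,242.42.
DFL = EBIT ÷ [EBIT − I − D_p/(1−t)] = €3,511,000 ÷ [€3,511,000 − €812,000.00 − €424,242.42] = €3,511,000 ÷ €2,274,757.58 = 1.5435.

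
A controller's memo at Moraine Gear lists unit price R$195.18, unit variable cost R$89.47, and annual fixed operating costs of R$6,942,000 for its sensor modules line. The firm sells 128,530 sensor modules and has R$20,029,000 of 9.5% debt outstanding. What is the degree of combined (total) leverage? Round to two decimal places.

At 128,530 units, contribution = 128,530 × R$105.71 = R$13,586,906.30.
Operating income = contribution − fixed costs = R$13,586,906.30 − R$6,942,000 = R$6,644,906.30. Interest = R$1,902,755.00, so EBIT − I = R$4,742,151.30.
DCL = contribution ÷ (EBIT − I) = R$13,586,906.30 ÷ R$4,742,151.30 = 2.8651.

2.87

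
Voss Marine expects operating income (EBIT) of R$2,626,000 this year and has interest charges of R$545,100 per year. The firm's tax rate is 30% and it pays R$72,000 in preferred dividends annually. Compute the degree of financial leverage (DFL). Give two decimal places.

1.33

Interest = R$545,100.00.
Preferred dividends grossed up pre-tax: R$72,000 / (1 − 0.30) = R$102,857.14.
DFL = EBIT ÷ [EBIT − I − D_p/(1−t)] = R$2,626,000 ÷ [R$2,626,000 − R$545,100.00 − R$102,857.14] = R$2,626,000 ÷ R$1,978,042.86 = 1.3276.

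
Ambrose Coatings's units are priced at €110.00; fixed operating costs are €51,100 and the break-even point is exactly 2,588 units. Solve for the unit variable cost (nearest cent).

€90.26

Contribution per unit must be FC / Q = €51,100 / 2,588 = €19.7450.
Variable cost per unit = €110.00 − €19.7450 = €90.26.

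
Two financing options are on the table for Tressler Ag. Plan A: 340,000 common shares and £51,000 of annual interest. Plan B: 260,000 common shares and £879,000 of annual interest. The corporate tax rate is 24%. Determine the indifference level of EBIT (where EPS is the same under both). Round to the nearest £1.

Set EPS_A = EPS_B: (EBIT − £51,000)(1 − 0.24) ÷ 340,000 = (EBIT − £879,000)(1 − 0.24) ÷ 260,000.
The (1 − t) factor cancels: (EBIT − 51,000) × 260,000 = (EBIT − 879,000) × 340,000.
EBIT × (340,000 − 260,000) = 879,000 × 340,000 − 51,000 × 260,000 = 285,600,000,000, so EBIT = 285,600,000,000 ÷ 80,000 = 3,570,000.00.

£3,570,000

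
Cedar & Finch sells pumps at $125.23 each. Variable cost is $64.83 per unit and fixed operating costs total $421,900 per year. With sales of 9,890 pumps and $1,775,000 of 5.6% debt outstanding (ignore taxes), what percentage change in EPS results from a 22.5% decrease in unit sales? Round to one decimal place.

-176.7%

At 9,890 units, contribution = 9,890 × $60.40 = $597,356.00.
Operating income = contribution − fixed costs = $597,356.00 − $421,900 = $175,456.00.
Interest = $99,400.00, so EBIT − I = $76,056.00.
Degree of combined leverage = contribution ÷ (EBIT − I) = $597,356.00 ÷ $76,056.00 = 7.8542.
EPS therefore changes by 7.8542 × (-22.5%) = -176.7%.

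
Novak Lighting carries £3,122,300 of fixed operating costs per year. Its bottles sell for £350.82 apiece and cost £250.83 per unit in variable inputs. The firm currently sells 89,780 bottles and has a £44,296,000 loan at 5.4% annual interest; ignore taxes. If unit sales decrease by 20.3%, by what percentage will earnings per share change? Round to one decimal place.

-52.6%

Contribution at this volume is 89,780 × £99.99 = £8,977,102.20.
EBIT = £8,977,102.20 − £3,122,300 = £5,854,802.20.
After interest of £2,391,984.00, pre-tax earnings = £3,462,818.20.
DCL = total CM / (EBIT − I) = £8,977,102.20 / £3,462,818.20 = 2.5924.
%ΔEPS = DCL × %ΔSales = 2.5924 × -20.3% = -52.6%.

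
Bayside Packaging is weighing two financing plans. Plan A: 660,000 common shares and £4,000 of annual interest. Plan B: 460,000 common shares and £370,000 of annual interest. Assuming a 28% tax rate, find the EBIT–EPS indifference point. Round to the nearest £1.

£1,211,800

Set EPS_A = EPS_B: (EBIT − £4,000)(1 − 0.28) ÷ 660,000 = (EBIT − £370,000)(1 − 0.28) ÷ 460,000.
Cancelling (1 − t) and cross-multiplying: 460,000·(EBIT − 4,000) = 660,000·(EBIT − 370,000).
EBIT × (660,000 − 460,000) = 370,000 × 660,000 − 4,000 × 460,000 = 242,360,000,000, so EBIT = 242,360,000,000 ÷ 200,000 = 1,211,800.00.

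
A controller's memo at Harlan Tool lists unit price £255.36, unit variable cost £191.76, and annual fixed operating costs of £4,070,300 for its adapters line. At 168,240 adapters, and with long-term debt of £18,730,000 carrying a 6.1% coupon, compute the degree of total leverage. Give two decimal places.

Total contribution margin = 168,240 × £63.60 = £10,700,064.00.
EBIT = £10,700,064.00 − £4,070,300 = £6,629,764.00. Interest = £1,142,530.00, so EBIT − I = £5,487,234.00.
Degree of total leverage = total CM / (EBIT − interest) = £10,700,064.00 / £5,487,234.00 = 1.9500.

1.95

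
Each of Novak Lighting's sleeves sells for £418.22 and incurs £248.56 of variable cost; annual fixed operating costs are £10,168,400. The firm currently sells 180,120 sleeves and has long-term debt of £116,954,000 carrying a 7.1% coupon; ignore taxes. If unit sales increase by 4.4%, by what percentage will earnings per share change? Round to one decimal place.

+11.1%

Contribution at this volume is 180,120 × £169.66 = £30,559,159.20.
EBIT = £30,559,159.20 − £10,168,400 = £20,390,759.20.
Interest = £8,303,734.00, so EBIT − I = £12,087,025.20.
Degree of combined leverage = contribution ÷ (EBIT − I) = £30,559,159.20 ÷ £12,087,025.20 = 2.5283.
EPS therefore changes by 2.5283 × (+4.4%) = +11.1%.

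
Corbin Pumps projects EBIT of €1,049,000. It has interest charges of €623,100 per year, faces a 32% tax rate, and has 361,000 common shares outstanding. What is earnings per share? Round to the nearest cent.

Interest = €623,100.00, so EBT = €1,049,000 − €623,100.00 = €425,900.00.
Net income = €425,900.00 × (1 − 0.32) = €289,612.00.
Per share: €289,612.00 / 361,000 shares = €0.80.

€0.80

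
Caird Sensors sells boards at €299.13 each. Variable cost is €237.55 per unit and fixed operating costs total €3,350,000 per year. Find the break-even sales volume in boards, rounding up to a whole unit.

54,401 boards

Unit CM = price − variable cost = €299.13 − €237.55 = €61.58.
Break-even Q = €3,350,000 / €61.58 = 54,400.78 → 54,401 boards.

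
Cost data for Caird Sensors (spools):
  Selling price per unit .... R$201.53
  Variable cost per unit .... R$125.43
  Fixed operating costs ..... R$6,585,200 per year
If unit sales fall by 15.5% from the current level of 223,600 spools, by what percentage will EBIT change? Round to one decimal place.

At 223,600 units, contribution = 223,600 × R$76.10 = R$17,015,960.00.
Operating income = contribution − fixed costs = R$17,015,960.00 − R$6,585,200 = R$10,430,760.00.
So DOL = total CM / EBIT = R$17,015,960.00 / R$10,430,760.00 = 1.6313.
Operating income changes by 1.6313 × -15.5% = -25.3%.

-25.3%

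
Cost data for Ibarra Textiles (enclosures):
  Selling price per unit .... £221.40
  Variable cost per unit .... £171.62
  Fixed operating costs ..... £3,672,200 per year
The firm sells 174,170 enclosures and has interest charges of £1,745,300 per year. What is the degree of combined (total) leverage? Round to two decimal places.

2.67

At 174,170 units, contribution = 174,170 × £49.78 = £8,670,182.60.
EBIT = £8,670,182.60 − £3,672,200 = £4,997,982.60. Interest = £1,745,300.00, so EBIT − I = £3,252,682.60.
Degree of total leverage = total CM / (EBIT − interest) = £8,670,182.60 / £3,252,682.60 = 2.6655.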